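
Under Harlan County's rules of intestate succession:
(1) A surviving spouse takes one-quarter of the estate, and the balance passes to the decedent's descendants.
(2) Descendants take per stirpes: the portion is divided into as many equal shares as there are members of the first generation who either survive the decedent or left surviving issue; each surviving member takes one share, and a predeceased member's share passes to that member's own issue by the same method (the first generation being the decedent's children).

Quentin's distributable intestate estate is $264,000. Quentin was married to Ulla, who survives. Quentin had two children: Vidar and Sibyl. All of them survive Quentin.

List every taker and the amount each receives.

Ulla takes one-quarter of $264,000 = $66,000. The remaining $198,000 passes to the descendants.
The descendants' portion ($198,000) is divided into 2 shares of $99,000: Vidar and Sibyl each take $99,000.

Ulla: $66,000; Vidar: $99,000; Sibyl: $99,000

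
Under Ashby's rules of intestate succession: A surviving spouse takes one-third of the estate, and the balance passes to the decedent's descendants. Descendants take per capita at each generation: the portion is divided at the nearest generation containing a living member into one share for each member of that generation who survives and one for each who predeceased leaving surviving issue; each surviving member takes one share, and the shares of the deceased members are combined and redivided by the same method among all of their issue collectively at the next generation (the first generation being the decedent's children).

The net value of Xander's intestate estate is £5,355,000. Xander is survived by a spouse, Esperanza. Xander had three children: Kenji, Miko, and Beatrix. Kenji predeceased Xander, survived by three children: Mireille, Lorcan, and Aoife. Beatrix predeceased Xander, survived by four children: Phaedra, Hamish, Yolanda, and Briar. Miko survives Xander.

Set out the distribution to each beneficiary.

Esperanza: £1,785,000; Mireille: £340,000; Lorcan: £340,000; Aoife: £340,000; Miko: £1,190,000; Phaedra: £340,000; Hamish: £340,000; Yolanda: £340,000; Briar: £340,000

Esperanza takes one-third of £5,355,000 = £1,785,000. The remaining £3,570,000 passes to the descendants.
The descendants' portion (£3,570,000) is divided at the children's generation into 3 shares of £1,190,000. Miko takes £1,190,000. The 2 shares of the deceased (Kenji and Beatrix) are combined into a pool of £2,380,000.
That pool (£2,380,000) is divided at the grandchildren's generation equally among Mireille, Lorcan, Aoife, Phaedra, Hamish, Yolanda, and Briar: £340,000 each.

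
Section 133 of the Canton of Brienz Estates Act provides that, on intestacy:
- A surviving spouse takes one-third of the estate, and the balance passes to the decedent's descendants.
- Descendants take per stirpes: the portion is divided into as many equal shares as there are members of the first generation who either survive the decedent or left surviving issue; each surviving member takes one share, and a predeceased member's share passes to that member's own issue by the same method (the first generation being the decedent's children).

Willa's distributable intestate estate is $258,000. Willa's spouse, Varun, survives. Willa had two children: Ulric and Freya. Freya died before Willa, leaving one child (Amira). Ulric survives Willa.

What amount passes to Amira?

Amira receives $86,000.

Varun takes one-third of $258,000 = $86,000. The remaining $172,000 passes to the descendants.
The descendants' portion ($172,000) is divided into 2 shares of $86,000: Ulric takes $86,000; Freya's $86,000 share passes to Freya's issue.
Freya's share ($86,000) passes entirely to Amira.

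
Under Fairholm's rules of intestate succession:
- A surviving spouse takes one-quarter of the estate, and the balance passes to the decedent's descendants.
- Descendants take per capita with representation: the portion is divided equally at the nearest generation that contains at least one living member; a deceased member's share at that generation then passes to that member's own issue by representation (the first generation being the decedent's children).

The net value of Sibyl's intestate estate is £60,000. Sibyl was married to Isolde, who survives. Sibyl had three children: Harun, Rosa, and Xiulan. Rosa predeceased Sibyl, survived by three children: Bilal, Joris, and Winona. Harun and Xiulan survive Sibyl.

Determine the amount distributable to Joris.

Isolde takes one-quarter of £60,000 = £15,000. The remaining £45,000 passes to the descendants.
The descendants' portion (£45,000) is divided into 3 shares of £15,000: Harun and Xiulan each take £15,000; Rosa's £15,000 share passes to Rosa's issue.
Rosa's share (£15,000) is divided into 3 shares of £5,000: Bilal, Joris, and Winona each take £5,000.

Joris receives £5,000.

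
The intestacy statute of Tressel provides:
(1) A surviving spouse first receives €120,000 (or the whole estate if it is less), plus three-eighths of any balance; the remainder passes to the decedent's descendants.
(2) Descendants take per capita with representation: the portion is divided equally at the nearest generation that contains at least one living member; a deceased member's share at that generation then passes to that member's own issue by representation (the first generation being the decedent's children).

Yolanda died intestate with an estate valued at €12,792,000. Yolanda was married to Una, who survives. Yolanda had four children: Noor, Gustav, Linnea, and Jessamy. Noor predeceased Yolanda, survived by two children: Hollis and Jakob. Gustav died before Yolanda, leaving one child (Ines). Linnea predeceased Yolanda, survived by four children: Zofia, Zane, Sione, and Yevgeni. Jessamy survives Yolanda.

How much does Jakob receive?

Jakob receives €990,000.

Una first takes €120,000, leaving a balance of €12,672,000. Una then takes three-eighths of the balance (€4,752,000), for a total of €4,872,000. The remaining €7,920,000 passes to the descendants.
The descendants' portion (€7,920,000) is divided into 4 shares of €1,980,000: Jessamy takes €1,980,000; Noor's €1,980,000 share passes to Noor's issue; Gustav's €1,980,000 share passes to Gustav's issue; Linnea's €1,980,000 share passes to Linnea's issue.
Noor's share (€1,980,000) is divided into 2 shares of €990,000: Hollis and Jakob each take €990,000.
Gustav's share (€1,980,000) passes entirely to Ines.
Linnea's share (€1,980,000) is divided into 4 shares of €495,000: Zofia, Zane, Sione, and Yevgeni each take €495,000.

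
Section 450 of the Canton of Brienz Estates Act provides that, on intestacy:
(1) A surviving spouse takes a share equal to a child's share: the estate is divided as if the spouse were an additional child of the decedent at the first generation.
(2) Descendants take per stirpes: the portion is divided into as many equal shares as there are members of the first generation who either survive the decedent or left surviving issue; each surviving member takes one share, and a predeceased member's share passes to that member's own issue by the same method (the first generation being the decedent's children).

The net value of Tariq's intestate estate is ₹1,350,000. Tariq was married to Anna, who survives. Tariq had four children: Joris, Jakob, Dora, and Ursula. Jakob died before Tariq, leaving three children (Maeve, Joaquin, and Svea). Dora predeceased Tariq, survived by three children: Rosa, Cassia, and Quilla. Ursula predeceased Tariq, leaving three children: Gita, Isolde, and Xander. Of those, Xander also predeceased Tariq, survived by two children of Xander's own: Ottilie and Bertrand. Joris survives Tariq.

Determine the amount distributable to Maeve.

Maeve receives ₹90,000.

The spouse counts as an additional share at the children's level, so there are 5 primary shares of ₹270,000. Anna takes one such share (₹270,000).
The children's combined portion (₹1,080,000) is divided into 4 shares of ₹270,000: Joris takes ₹270,000; Jakob's ₹270,000 share passes to Jakob's issue; Dora's ₹270,000 share passes to Dora's issue; Ursula's ₹270,000 share passes to Ursula's issue.
Jakob's share (₹270,000) is divided into 3 shares of ₹90,000: Maeve, Joaquin, and Svea each take ₹90,000.
Dora's share (₹270,000) is divided into 3 shares of ₹90,000: Rosa, Cassia, and Quilla each take ₹90,000.
Ursula's share (₹270,000) is divided into 3 shares of ₹90,000: Gita and Isolde each take ₹90,000; Xander's ₹90,000 share passes to Xander's issue.
Xander's share (₹90,000) is divided into 2 shares of ₹45,000: Ottilie and Bertrand each take ₹45,000.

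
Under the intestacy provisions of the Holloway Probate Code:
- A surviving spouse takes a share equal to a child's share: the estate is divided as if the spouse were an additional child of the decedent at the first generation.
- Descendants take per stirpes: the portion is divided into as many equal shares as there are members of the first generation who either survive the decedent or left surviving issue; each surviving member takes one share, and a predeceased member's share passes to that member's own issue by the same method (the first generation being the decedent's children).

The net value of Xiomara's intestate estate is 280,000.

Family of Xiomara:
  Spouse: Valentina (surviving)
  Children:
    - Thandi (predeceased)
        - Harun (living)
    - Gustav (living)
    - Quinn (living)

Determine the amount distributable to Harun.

The spouse counts as an additional share at the children's level, so there are 4 primary shares of 70,000. Valentina takes one such share (70,000).
The children's combined portion (210,000) is divided into 3 shares of 70,000: Gustav and Quinn each take 70,000; Thandi's 70,000 share passes to Thandi's issue.
Thandi's share (70,000) passes entirely to Harun.

Harun receives 70,000.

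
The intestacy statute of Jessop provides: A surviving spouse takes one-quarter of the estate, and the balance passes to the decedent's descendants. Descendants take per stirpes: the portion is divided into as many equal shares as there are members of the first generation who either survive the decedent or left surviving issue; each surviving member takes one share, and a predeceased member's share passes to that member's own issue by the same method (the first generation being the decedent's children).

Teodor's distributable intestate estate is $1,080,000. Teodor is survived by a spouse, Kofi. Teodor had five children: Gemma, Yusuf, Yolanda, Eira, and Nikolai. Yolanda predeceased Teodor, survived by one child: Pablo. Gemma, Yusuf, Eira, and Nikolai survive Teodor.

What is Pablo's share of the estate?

Pablo receives $162,000.

Kofi takes one-quarter of $1,080,000 = $270,000. The remaining $810,000 passes to the descendants.
The descendants' portion ($810,000) is divided into 5 shares of $162,000: Gemma, Yusuf, Eira, and Nikolai each take $162,000; Yolanda's $162,000 share passes to Yolanda's issue.
Yolanda's share ($162,000) passes entirely to Pablo.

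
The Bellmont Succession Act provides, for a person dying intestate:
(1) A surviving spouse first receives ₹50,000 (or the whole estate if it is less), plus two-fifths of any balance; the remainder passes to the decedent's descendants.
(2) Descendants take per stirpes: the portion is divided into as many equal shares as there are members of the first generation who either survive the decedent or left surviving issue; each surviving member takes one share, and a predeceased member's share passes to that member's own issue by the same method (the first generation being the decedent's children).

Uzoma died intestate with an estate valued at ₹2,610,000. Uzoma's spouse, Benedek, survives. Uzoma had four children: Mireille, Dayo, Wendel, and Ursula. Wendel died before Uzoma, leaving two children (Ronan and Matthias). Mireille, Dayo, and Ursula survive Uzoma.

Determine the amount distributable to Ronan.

Ronan receives ₹192,000.

Benedek first takes ₹50,000, leaving a balance of ₹2,560,000. Benedek then takes two-fifths of the balance (₹1,024,000), for a total of ₹1,074,000. The remaining ₹1,536,000 passes to the descendants.
The descendants' portion (₹1,536,000) is divided into 4 shares of ₹384,000: Mireille, Dayo, and Ursula each take ₹384,000; Wendel's ₹384,000 share passes to Wendel's issue.
Wendel's share (₹384,000) is divided into 2 shares of ₹192,000: Ronan and Matthias each take ₹192,000.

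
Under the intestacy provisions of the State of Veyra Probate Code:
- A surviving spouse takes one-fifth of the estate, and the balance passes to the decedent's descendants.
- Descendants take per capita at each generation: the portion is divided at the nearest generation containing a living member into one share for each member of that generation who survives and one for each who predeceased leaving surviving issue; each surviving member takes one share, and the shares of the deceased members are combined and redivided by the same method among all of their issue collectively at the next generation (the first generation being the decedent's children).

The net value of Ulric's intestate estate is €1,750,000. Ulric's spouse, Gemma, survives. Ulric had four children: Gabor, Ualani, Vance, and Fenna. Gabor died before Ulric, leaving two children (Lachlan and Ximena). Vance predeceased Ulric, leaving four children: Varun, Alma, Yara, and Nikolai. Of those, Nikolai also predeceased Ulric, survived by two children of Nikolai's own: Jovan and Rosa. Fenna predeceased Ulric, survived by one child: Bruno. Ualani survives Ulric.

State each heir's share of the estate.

Gemma takes one-fifth of €1,750,000 = €350,000. The remaining €1,400,000 passes to the descendants.
The descendants' portion (€1,400,000) is divided at the children's generation into 4 shares of €350,000. Ualani takes €350,000. The 3 shares of the deceased (Gabor, Vance, and Fenna) are combined into a pool of €1,050,000.
That pool (€1,050,000) is divided at the grandchildren's generation into 7 shares of €150,000. Lachlan, Ximena, Varun, Alma, Yara, and Bruno each take €150,000. The remaining share for the deceased Nikolai (€150,000) is carried to the next generation.
That pool (€150,000) is divided at the great-grandchildren's generation equally among Jovan and Rosa: €75,000 each.

Gemma: €350,000; Lachlan: €150,000; Ximena: €150,000; Ualani: €350,000; Varun: €150,000; Alma: €150,000; Yara: €150,000; Jovan: €75,000; Rosa: €75,000; Bruno: €150,000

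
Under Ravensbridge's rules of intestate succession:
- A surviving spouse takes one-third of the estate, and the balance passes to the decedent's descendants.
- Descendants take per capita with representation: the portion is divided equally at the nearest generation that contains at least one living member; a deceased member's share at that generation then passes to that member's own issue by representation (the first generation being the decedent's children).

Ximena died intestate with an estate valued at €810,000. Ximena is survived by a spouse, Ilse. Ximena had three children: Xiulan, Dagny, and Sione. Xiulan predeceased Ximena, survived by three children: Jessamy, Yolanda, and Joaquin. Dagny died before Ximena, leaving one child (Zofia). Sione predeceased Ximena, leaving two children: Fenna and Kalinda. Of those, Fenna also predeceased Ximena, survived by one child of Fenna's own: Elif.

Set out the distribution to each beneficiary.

Ilse takes one-third of €810,000 = €270,000. The remaining €540,000 passes to the descendants.
No child survives, so the initial division is made at the grandchildren's generation.
The descendants' portion (€540,000) is divided into 6 shares of €90,000: Jessamy, Yolanda, Joaquin, Zofia, and Kalinda each take €90,000; Fenna's €90,000 share passes to Fenna's issue.
Fenna's share (€90,000) passes entirely to Elif.

Ilse: €270,000; Jessamy: €90,000; Yolanda: €90,000; Joaquin: €90,000; Zofia: €90,000; Elif: €90,000; Kalinda: €90,000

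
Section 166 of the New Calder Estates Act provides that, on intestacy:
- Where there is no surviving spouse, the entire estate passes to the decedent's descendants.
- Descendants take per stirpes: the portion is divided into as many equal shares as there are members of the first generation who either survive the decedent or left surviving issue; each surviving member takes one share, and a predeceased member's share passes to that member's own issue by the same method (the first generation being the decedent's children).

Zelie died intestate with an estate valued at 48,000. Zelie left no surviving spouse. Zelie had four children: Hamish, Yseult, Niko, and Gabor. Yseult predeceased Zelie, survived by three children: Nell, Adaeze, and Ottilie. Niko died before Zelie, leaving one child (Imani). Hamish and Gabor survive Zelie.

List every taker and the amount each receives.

The entire 48,000 passes to the descendants.
That amount (48,000) is divided into 4 shares of 12,000: Hamish and Gabor each take 12,000; Yseult's 12,000 share passes to Yseult's issue; Niko's 12,000 share passes to Niko's issue.
Yseult's share (12,000) is divided into 3 shares of 4,000: Nell, Adaeze, and Ottilie each take 4,000.
Niko's share (12,000) passes entirely to Imani.

Hamish: 12,000; Nell: 4,000; Adaeze: 4,000; Ottilie: 4,000; Imani: 12,000; Gabor: 12,000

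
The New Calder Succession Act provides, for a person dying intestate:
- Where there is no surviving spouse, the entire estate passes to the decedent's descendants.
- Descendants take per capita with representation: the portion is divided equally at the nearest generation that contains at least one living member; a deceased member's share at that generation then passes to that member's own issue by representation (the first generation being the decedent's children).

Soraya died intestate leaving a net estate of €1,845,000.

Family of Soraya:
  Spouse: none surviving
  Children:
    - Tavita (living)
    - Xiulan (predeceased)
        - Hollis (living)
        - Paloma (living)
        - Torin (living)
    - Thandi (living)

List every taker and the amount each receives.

Tavita: €615,000; Hollis: €205,000; Paloma: €205,000; Torin: €205,000; Thandi: €615,000

The entire €1,845,000 passes to the descendants.
That amount (€1,845,000) is divided into 3 shares of €615,000: Tavita and Thandi each take €615,000; Xiulan's €615,000 share passes to Xiulan's issue.
Xiulan's share (€615,000) is divided into 3 shares of €205,000: Hollis, Paloma, and Torin each take €205,000.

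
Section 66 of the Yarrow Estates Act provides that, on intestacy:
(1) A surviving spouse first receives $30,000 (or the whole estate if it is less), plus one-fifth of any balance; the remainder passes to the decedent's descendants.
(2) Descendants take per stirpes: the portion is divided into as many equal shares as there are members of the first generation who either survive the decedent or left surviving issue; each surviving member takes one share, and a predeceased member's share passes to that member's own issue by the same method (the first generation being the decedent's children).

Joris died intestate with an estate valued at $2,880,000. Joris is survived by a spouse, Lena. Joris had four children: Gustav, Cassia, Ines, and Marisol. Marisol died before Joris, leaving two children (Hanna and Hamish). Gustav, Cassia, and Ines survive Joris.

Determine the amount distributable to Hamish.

Hamish receives $285,000.

Lena first takes $30,000, leaving a balance of $2,850,000. Lena then takes one-fifth of the balance ($570,000), for a total of $600,000. The remaining $2,280,000 passes to the descendants.
The descendants' portion ($2,280,000) is divided into 4 shares of $570,000: Gustav, Cassia, and Ines each take $570,000; Marisol's $570,000 share passes to Marisol's issue.
Marisol's share ($570,000) is divided into 2 shares of $285,000: Hanna and Hamish each take $285,000.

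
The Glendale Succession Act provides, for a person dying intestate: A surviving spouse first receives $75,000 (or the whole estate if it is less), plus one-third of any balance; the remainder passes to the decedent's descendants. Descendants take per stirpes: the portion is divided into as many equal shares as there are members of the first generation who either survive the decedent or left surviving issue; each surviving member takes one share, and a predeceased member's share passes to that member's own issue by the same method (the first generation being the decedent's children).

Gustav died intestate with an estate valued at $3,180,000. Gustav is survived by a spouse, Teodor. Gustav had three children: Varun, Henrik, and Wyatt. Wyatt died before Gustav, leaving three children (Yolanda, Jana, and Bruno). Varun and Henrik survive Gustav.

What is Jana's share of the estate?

Jana receives $230,000.

Teodor first takes $75,000, leaving a balance of $3,105,000. Teodor then takes one-third of the balance ($1,035,000), for a total of $1,110,000. The remaining $2,070,000 passes to the descendants.
The descendants' portion ($2,070,000) is divided into 3 shares of $690,000: Varun and Henrik each take $690,000; Wyatt's $690,000 share passes to Wyatt's issue.
Wyatt's share ($690,000) is divided into 3 shares of $230,000: Yolanda, Jana, and Bruno each take $230,000.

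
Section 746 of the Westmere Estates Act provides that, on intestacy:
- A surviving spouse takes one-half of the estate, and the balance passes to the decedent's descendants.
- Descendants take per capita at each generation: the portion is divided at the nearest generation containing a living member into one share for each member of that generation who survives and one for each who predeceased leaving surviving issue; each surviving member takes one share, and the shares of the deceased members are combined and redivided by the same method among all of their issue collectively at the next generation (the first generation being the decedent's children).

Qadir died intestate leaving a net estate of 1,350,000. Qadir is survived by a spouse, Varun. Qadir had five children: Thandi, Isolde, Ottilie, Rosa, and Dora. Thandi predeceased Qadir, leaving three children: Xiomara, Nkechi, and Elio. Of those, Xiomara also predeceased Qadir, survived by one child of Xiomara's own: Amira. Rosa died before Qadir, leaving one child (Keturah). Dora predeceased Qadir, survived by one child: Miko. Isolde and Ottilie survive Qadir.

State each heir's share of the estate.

Varun takes one-half of 1,350,000 = 675,000. The remaining 675,000 passes to the descendants.
The descendants' portion (675,000) is divided at the children's generation into 5 shares of 135,000. Isolde and Ottilie each take 135,000. The 3 shares of the deceased (Thandi, Rosa, and Dora) are combined into a pool of 405,000.
That pool (405,000) is divided at the grandchildren's generation into 5 shares of 81,000. Nkechi, Elio, Keturah, and Miko each take 81,000. The remaining share for the deceased Xiomara (81,000) is carried to the next generation.
That pool (81,000) passes entirely to Amira, the sole taker at the great-grandchildren's generation.

Varun: 675,000; Amira: 81,000; Nkechi: 81,000; Elio: 81,000; Isolde: 135,000; Ottilie: 135,000; Keturah: 81,000; Miko: 81,000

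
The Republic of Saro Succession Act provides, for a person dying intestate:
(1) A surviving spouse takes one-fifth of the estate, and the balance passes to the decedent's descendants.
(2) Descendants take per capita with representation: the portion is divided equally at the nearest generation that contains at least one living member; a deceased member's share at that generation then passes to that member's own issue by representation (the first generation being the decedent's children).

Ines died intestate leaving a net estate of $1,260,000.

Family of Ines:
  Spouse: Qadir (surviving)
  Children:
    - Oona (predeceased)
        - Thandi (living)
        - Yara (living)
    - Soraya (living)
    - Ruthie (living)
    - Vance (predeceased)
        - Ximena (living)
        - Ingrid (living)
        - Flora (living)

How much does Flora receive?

Flora receives $84,000.

Qadir takes one-fifth of $1,260,000 = $252,000. The remaining $1,008,000 passes to the descendants.
The descendants' portion ($1,008,000) is divided into 4 shares of $252,000: Soraya and Ruthie each take $252,000; Oona's $252,000 share passes to Oona's issue; Vance's $252,000 share passes to Vance's issue.
Oona's share ($252,000) is divided into 2 shares of $126,000: Thandi and Yara each take $126,000.
Vance's share ($252,000) is divided into 3 shares of $84,000: Ximena, Ingrid, and Flora each take $84,000.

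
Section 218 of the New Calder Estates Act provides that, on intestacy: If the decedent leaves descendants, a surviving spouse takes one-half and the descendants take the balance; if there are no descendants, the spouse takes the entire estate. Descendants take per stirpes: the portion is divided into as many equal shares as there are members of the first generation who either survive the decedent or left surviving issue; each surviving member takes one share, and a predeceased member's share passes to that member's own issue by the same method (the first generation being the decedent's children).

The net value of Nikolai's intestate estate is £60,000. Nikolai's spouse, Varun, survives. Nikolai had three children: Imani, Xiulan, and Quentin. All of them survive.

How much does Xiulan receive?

Xiulan receives £10,000.

Varun takes one-half of £60,000 = £30,000. The remaining £30,000 passes to the descendants.
The descendants' portion (£30,000) is divided into 3 shares of £10,000: Imani, Xiulan, and Quentin each take £10,000.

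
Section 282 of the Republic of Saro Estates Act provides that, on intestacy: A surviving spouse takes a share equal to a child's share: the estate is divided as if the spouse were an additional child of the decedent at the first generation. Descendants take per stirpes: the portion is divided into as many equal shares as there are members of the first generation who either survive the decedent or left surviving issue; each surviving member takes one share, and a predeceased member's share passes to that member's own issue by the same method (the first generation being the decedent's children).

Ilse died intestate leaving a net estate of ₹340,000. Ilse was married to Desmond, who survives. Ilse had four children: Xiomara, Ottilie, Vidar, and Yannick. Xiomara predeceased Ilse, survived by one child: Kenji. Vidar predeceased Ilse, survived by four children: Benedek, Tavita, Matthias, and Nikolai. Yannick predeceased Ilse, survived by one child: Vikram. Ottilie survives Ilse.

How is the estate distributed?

The spouse counts as an additional share at the children's level, so there are 5 primary shares of ₹68,000. Desmond takes one such share (₹68,000).
The children's combined portion (₹272,000) is divided into 4 shares of ₹68,000: Ottilie takes ₹68,000; Xiomara's ₹68,000 share passes to Xiomara's issue; Vidar's ₹68,000 share passes to Vidar's issue; Yannick's ₹68,000 share passes to Yannick's issue.
Xiomara's share (₹68,000) passes entirely to Kenji.
Vidar's share (₹68,000) is divided into 4 shares of ₹17,000: Benedek, Tavita, Matthias, and Nikolai each take ₹17,000.
Yannick's share (₹68,000) passes entirely to Vikram.

Desmond: ₹68,000; Kenji: ₹68,000; Ottilie: ₹68,000; Benedek: ₹17,000; Tavita: ₹17,000; Matthias: ₹17,000; Nikolai: ₹17,000; Vikram: ₹68,000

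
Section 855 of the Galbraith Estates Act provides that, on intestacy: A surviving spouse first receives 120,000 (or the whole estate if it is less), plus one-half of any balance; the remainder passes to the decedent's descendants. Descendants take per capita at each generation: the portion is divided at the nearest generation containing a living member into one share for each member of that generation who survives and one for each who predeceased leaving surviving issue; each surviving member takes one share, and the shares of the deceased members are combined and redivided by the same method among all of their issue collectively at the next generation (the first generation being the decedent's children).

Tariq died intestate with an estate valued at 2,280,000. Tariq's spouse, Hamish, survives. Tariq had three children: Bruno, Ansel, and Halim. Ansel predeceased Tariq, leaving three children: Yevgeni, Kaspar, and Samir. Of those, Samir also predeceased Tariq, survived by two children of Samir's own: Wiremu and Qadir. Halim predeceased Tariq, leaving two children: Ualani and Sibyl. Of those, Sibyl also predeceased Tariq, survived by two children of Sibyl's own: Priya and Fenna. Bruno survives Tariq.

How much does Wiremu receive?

Wiremu receives 72,000.

Hamish first takes 120,000, leaving a balance of 2,160,000. Hamish then takes one-half of the balance (1,080,000), for a total of 1,200,000. The remaining 1,080,000 passes to the descendants.
The descendants' portion (1,080,000) is divided at the children's generation into 3 shares of 360,000. Bruno takes 360,000. The 2 shares of the deceased (Ansel and Halim) are combined into a pool of 720,000.
That pool (720,000) is divided at the grandchildren's generation into 5 shares of 144,000. Yevgeni, Kaspar, and Ualani each take 144,000. The 2 shares of the deceased (Samir and Sibyl) are combined into a pool of 288,000.
That pool (288,000) is divided at the great-grandchildren's generation equally among Wiremu, Qadir, Priya, and Fenna: 72,000 each.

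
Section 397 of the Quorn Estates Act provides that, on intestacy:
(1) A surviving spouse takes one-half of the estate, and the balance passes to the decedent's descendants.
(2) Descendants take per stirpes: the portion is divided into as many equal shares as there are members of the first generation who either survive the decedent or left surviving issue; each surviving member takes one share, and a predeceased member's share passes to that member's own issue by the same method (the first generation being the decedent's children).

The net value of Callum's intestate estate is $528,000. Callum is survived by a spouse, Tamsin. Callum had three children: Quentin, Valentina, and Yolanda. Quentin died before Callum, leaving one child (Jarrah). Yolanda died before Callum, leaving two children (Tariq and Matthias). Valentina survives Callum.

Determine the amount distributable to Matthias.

Tamsin takes one-half of $528,000 = $264,000. The remaining $264,000 passes to the descendants.
The descendants' portion ($264,000) is divided into 3 shares of $88,000: Valentina takes $88,000; Quentin's $88,000 share passes to Quentin's issue; Yolanda's $88,000 share passes to Yolanda's issue.
Quentin's share ($88,000) passes entirely to Jarrah.
Yolanda's share ($88,000) is divided into 2 shares of $44,000: Tariq and Matthias each take $44,000.

Matthias receives $44,000.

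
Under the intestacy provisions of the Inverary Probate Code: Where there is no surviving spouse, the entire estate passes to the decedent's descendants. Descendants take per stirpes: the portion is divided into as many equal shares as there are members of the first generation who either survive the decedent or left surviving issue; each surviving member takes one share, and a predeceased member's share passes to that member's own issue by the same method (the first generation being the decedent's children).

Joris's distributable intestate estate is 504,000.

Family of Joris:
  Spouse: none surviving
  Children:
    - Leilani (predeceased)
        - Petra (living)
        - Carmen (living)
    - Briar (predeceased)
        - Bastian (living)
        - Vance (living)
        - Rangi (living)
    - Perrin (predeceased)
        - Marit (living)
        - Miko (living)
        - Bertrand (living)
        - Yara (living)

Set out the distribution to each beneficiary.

Petra: 84,000; Carmen: 84,000; Bastian: 56,000; Vance: 56,000; Rangi: 56,000; Marit: 42,000; Miko: 42,000; Bertrand: 42,000; Yara: 42,000

The entire 504,000 passes to the descendants.
That amount (504,000) is divided into 3 shares of 168,000: Leilani's 168,000 share passes to Leilani's issue; Briar's 168,000 share passes to Briar's issue; Perrin's 168,000 share passes to Perrin's issue.
Leilani's share (168,000) is divided into 2 shares of 84,000: Petra and Carmen each take 84,000.
Briar's share (168,000) is divided into 3 shares of 56,000: Bastian, Vance, and Rangi each take 56,000.
Perrin's share (168,000) is divided into 4 shares of 42,000: Marit, Miko, Bertrand, and Yara each take 42,000.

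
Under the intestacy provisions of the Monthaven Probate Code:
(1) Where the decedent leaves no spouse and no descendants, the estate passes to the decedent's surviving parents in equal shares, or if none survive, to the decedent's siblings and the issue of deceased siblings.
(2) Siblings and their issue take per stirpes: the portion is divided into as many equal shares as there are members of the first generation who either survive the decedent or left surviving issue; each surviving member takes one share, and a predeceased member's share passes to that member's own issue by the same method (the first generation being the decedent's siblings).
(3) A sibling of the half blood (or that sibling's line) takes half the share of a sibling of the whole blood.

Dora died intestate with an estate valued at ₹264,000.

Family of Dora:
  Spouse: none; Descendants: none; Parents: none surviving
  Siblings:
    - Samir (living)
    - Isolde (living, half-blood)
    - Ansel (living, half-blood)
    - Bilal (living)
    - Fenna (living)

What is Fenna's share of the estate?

Fenna receives ₹66,000.

The entire ₹264,000 passes to the siblings and their issue.
Counting each half-blood sibling's line as half a unit, there are 4 units in ₹264,000, so one unit is ₹66,000. Whole-blood lines (Samir, Bilal, and Fenna) take ₹66,000 each; half-blood lines (Isolde and Ansel) take ₹33,000 each.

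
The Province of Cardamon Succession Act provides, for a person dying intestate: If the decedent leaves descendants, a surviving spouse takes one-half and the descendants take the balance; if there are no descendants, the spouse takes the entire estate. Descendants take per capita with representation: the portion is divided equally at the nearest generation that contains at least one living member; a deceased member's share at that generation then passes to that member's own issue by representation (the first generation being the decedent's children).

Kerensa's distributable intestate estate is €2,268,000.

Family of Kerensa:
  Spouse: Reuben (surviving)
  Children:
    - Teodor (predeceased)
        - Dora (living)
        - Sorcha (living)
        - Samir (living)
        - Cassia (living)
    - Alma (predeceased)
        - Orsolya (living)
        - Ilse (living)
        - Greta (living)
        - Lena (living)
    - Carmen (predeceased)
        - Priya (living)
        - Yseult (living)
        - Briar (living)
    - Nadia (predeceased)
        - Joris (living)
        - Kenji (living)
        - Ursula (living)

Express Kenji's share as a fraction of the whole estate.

Kenji receives 1/28 of the estate.

Reuben takes one-half of €2,268,000 = €1,134,000. The remaining €1,134,000 passes to the descendants.
No child survives, so the initial division is made at the grandchildren's generation.
The descendants' portion (€1,134,000) is divided into 14 shares of €81,000: Dora, Sorcha, Samir, Cassia, Orsolya, Ilse, Greta, Lena, Priya, Yseult, Briar, Joris, Kenji, and Ursula each take €81,000.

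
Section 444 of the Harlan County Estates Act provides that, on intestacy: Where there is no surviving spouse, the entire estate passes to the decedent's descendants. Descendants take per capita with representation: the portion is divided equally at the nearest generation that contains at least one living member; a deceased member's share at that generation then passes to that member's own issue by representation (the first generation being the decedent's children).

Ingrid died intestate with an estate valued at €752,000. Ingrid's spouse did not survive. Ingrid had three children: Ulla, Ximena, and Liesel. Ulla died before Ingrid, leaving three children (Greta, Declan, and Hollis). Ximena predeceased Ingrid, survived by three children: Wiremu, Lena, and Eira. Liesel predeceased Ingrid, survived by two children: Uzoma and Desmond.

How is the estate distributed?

The entire €752,000 passes to the descendants.
No child survives, so the initial division is made at the grandchildren's generation.
That amount (€752,000) is divided into 8 shares of €94,000: Greta, Declan, Hollis, Wiremu, Lena, Eira, Uzoma, and Desmond each take €94,000.

Greta: €94,000; Declan: €94,000; Hollis: €94,000; Wiremu: €94,000; Lena: €94,000; Eira: €94,000; Uzoma: €94,000; Desmond: €94,000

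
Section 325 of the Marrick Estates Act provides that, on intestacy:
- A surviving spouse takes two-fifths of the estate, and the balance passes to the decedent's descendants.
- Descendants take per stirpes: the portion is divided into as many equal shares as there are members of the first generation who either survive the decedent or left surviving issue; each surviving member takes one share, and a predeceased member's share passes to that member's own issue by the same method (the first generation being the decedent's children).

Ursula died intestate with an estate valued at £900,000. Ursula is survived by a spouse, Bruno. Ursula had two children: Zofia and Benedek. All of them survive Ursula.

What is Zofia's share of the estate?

Zofia receives £270,000.

Bruno takes two-fifths of £900,000 = £360,000. The remaining £540,000 passes to the descendants.
The descendants' portion (£540,000) is divided into 2 shares of £270,000: Zofia and Benedek each take £270,000.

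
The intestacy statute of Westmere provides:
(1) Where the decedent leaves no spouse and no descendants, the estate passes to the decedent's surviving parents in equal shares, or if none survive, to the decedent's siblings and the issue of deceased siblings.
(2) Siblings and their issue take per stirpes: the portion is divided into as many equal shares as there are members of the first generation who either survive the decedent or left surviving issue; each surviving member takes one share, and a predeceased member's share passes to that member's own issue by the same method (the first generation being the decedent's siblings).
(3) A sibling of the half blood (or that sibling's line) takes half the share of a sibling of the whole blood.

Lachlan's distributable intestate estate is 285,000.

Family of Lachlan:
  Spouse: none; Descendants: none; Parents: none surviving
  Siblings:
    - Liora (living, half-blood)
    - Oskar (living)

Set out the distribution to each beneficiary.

The entire 285,000 passes to the siblings and their issue.
Counting each half-blood sibling's line as half a unit, there are 3/2 units in 285,000, so one unit is 190,000. Whole-blood lines (Oskar) take 190,000 each; half-blood lines (Liora) take 95,000 each.

Liora: 95,000; Oskar: 190,000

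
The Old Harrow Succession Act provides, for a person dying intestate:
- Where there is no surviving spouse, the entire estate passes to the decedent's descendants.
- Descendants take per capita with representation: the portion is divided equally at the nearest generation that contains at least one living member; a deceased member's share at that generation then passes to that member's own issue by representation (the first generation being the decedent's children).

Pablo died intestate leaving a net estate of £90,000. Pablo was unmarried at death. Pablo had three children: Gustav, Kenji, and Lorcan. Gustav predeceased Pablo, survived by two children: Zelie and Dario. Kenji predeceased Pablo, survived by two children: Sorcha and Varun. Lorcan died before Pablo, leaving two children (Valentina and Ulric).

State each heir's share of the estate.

Zelie: £15,000; Dario: £15,000; Sorcha: £15,000; Varun: £15,000; Valentina: £15,000; Ulric: £15,000

The entire £90,000 passes to the descendants.
No child survives, so the initial division is made at the grandchildren's generation.
That amount (£90,000) is divided into 6 shares of £15,000: Zelie, Dario, Sorcha, Varun, Valentina, and Ulric each take £15,000.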